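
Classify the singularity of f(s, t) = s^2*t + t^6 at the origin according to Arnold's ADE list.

The Hessian of f at 0 is [[0, 0], [0, 0]] with rank 0, so corank 2. A Groebner basis of the Jacobian ideal J(f) in C{s,t} is {s^2/6 + t^5, s^3, s*t}; counting standard monomials gives mu = 7. Corank 2; j^3 = s^2*t has shape L^2 M (L != M), so D-series; mu = 7 gives D_7.

D_7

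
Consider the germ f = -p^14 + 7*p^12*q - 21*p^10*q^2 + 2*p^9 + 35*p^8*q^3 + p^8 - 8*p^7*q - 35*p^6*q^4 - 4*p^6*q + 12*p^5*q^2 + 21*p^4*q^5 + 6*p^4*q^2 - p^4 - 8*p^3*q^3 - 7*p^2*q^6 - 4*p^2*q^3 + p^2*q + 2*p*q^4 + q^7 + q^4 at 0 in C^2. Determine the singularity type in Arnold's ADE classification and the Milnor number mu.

Type D5, Milnor number mu = 5.

The Hessian of f at 0 has rank 0. Corank 2; j^3 = p^2*q has shape L^2 M (L != M), so D-series; mu = 5 gives D_5.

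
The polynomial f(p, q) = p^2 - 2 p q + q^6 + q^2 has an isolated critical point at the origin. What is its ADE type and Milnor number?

Type A5, Milnor number mu = 5.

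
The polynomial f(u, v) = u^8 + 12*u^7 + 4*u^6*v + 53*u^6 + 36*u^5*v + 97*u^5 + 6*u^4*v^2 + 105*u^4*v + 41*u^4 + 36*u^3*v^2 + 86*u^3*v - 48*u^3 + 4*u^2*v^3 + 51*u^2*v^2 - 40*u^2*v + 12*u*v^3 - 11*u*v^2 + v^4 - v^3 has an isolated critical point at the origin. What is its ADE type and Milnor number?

Type D_{5}, Milnor number mu = 5.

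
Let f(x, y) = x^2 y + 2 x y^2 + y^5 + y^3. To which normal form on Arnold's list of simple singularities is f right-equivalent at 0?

D6

The Hessian of f at 0 is [[0, 0], [0, 0]] with rank 0, so corank 2. A Groebner basis of the Jacobian ideal J(f) in C{x,y} is {x^2/5 + y^4 - y^2/5, x^3 + y^3, x*y + y^2}; counting standard monomials gives mu = 6. Corank 2; j^3 = y*(x + y)^2 has shape L^2 M (L != M), so D-series; mu = 6 gives D_6.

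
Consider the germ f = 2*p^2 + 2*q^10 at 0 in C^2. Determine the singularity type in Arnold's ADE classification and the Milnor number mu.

Type A_{9}, Milnor number mu = 9.

The Hessian of f at 0 has rank 1. Corank 1: A-series; mu = 9 gives A_9.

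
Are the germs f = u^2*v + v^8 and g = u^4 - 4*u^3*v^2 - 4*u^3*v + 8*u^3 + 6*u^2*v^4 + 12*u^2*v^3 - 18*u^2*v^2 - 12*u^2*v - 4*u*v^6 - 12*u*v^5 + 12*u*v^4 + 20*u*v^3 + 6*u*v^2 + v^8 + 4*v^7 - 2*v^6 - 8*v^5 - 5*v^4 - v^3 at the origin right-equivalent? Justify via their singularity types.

No.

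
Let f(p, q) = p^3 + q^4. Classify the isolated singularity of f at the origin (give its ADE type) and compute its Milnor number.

Type E_6, Milnor number mu = 6.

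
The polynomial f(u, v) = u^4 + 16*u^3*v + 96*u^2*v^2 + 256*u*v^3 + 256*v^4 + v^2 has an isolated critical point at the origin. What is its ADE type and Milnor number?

The Hessian of f at 0 is [[0, 0], [0, 2]] with rank 1, so corank 1. A Groebner basis of the Jacobian ideal J(f) in C{u,v} is {u^3, v}; counting standard monomials gives mu = 3. Corank 1: A-series; mu = 3 gives A_3.

Type A_3, Milnor number mu = 3.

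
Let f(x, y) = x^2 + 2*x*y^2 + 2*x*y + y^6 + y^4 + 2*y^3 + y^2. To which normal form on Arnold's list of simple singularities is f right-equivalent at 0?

The Hessian of f at 0 has rank 1. Corank 1: A-series; mu = 5 gives A_5.

A5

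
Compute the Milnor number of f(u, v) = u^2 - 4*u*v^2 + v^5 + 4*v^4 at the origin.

4

The Hessian of f at 0 is [[2, 0], [0, 0]] with rank 1, so corank 1. A Groebner basis of the Jacobian ideal J(f) in C{u,v} is {u^2, -u/2 + v^2}; counting standard monomials gives mu = 4. Corank 1: A-series; mu = 4 gives A_4.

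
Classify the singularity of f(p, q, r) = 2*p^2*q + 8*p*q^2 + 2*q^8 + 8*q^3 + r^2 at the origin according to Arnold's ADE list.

D_9

The Hessian of f at 0 is [[0, 0, 0], [0, 0, 0], [0, 0, 2]] with rank 1, so corank 2. A Groebner basis of the Jacobian ideal J(f) in C{p,q,r} is {p^2/8 + q^7 - q^2/2, p^3 + 8*q^3, p*q + 2*q^2, r}; counting standard monomials gives mu = 9. Corank 2; j^3 = 2*q*(p + 2*q)^2 has shape L^2 M (L != M), so D-series; mu = 9 gives D_9.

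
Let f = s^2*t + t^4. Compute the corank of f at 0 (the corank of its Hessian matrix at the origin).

2

The Hessian at 0 is [[0, 0], [0, 0]] of rank 0; hence corank 2.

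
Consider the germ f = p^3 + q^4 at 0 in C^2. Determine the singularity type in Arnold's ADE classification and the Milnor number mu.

Type E_{6}, Milnor number mu = 6.

The Hessian of f at 0 has rank 0. Corank 2; j^3 = p^3 is a perfect cube, so E-series; the 4-jet and mu = 6 give E_6.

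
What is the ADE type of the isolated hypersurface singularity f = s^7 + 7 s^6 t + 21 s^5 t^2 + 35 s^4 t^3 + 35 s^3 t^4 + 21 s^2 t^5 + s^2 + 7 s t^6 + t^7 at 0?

The Hessian of f at 0 is [[2, 0], [0, 0]] with rank 1, so corank 1. A Groebner basis of the Jacobian ideal J(f) in C{s,t} is {t^6, s}; counting standard monomials gives mu = 6. Corank 1: A-series; mu = 6 gives A_6.

A_6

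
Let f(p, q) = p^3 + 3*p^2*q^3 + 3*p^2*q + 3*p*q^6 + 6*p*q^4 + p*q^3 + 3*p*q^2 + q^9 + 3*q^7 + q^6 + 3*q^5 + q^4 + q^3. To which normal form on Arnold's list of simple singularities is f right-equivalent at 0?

E_7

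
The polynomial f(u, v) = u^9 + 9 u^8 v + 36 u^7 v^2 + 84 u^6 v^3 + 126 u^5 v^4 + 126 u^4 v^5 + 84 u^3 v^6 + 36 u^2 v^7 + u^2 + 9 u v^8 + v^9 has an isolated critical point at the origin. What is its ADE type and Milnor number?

The Hessian of f at 0 has rank 1. Corank 1: A-series; mu = 8 gives A_8.

Type A8, Milnor number mu = 8.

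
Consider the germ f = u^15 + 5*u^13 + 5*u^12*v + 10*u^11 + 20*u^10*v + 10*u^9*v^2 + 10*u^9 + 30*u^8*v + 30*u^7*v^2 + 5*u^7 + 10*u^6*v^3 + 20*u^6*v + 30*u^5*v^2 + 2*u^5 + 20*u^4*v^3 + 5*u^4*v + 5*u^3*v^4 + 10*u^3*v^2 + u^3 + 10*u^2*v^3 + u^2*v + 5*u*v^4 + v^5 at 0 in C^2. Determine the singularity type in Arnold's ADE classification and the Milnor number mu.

Type D_6, Milnor number mu = 6.

The Hessian of f at 0 is [[0, 0], [0, 0]] with rank 0, so corank 2. A Groebner basis of the Jacobian ideal J(f) in C{u,v} is {-u*v/5 + v^4, u*v^2, u^2 + u*v}; counting standard monomials gives mu = 6. Corank 2; j^3 = u^2*(u + v) has shape L^2 M (L != M), so D-series; mu = 6 gives D_6.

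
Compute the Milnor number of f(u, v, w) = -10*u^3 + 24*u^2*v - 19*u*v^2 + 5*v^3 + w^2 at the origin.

The Hessian of f at 0 has rank 1. Corank 2; j^3 = -(u - v)*(10*u^2 - 14*u*v + 5*v^2) splits into three distinct lines over C (the quadratic factor has nonzero discriminant), so D_4.

4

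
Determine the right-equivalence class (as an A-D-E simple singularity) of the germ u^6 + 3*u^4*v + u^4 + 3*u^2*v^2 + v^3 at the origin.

E_6

The Hessian of f at 0 is [[0, 0], [0, 0]] with rank 0, so corank 2. A Groebner basis of the Jacobian ideal J(f) in C{u,v} is {u^3, u^2*v + v^2/2, u*v^2, v^3}; counting standard monomials gives mu = 6. Corank 2; j^3 = v^3 is a perfect cube, so E-series; the 4-jet and mu = 6 give E_6.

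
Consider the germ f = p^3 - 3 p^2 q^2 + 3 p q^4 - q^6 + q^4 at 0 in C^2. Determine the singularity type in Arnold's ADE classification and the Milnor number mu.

Type E_6, Milnor number mu = 6.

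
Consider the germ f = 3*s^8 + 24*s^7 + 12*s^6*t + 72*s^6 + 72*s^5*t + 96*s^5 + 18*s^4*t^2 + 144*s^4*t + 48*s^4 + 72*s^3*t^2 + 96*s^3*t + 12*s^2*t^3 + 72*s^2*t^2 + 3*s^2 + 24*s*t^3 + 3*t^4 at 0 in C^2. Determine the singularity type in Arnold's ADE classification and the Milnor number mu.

Type A_{3}, Milnor number mu = 3.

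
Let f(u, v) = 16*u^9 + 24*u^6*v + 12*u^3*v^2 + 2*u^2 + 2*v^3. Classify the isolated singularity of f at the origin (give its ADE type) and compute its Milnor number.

Type A_2, Milnor number mu = 2.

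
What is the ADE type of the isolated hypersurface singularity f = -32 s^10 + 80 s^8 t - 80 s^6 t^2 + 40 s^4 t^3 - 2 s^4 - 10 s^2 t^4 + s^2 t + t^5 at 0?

The Hessian of f at 0 is [[0, 0], [0, 0]] with rank 0, so corank 2. A Groebner basis of the Jacobian ideal J(f) in C{s,t} is {s^2/5 + t^4, s^3, s*t}; counting standard monomials gives mu = 6. Corank 2; j^3 = s^2*t has shape L^2 M (L != M), so D-series; mu = 6 gives D_6.

D6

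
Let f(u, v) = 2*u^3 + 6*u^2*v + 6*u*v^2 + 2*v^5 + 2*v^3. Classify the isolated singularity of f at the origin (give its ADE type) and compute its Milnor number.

The Hessian of f at 0 has rank 0. Corank 2; j^3 = 2*(u + v)^3 is a perfect cube, so E-series; the 5-jet and mu = 8 give E_8.

Type E_8, Milnor number mu = 8.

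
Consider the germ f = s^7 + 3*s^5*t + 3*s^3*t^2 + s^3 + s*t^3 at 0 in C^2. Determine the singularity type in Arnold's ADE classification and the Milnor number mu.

The Hessian of f at 0 has rank 0. Corank 2; j^3 = s^3 is a perfect cube, so E-series; the 4-jet and mu = 7 give E_7.

Type E7, Milnor number mu = 7.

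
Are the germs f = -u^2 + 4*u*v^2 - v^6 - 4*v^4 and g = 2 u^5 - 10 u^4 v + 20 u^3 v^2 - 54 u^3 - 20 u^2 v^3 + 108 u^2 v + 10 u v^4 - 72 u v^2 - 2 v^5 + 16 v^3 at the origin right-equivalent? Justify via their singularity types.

The Hessian of f at 0 is [[-2, 0], [0, 0]] with rank 1, so corank 1. A Groebner basis of the Jacobian ideal J(f) in C{u,v} is {u^3, u^2*v, -u/2 + v^2}; counting standard monomials gives mu = 5. Corank 1: A-series; mu = 5 gives A_5. The Hessian of g at 0 is [[0, 0], [0, 0]] with rank 0, so corank 2. A Groebner basis of the Jacobian ideal J(g) in C{u,v} is {v^5, u*v^3 - 3*v^4/4, u^2 - 4*u*v/3 + 4*v^2/9}; counting standard monomials gives mu = 8. Corank 2; j^3 = -2*(3*u - 2*v)^3 is a perfect cube, so E-series; the 5-jet and mu = 8 give E_8. f is A_5 but g is E_8, hence not right-equivalent.

No.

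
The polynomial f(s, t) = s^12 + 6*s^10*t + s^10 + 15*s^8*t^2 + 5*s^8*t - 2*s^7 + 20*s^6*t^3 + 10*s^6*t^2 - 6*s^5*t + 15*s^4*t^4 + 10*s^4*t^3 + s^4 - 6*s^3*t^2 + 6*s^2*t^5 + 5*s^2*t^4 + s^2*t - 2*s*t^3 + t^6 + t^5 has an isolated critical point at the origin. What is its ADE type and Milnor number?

The Hessian of f at 0 has rank 0. Corank 2; j^3 = s^2*t has shape L^2 M (L != M), so D-series; mu = 7 gives D_7.

Type D_{7}, Milnor number mu = 7.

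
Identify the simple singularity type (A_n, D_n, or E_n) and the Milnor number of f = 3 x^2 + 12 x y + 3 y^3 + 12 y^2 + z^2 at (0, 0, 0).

The Hessian of f at 0 is [[6, 12, 0], [12, 24, 0], [0, 0, 2]] with rank 2, so corank 1. A Groebner basis of the Jacobian ideal J(f) in C{x,y,z} is {y^2, x + 2*y, z}; counting standard monomials gives mu = 2. Corank 1: A-series; mu = 2 gives A_2.

Type A_2, Milnor number mu = 2.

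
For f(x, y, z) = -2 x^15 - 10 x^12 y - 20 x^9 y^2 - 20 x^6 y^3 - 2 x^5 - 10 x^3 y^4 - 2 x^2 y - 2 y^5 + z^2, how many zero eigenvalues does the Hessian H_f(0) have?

2

The Hessian at 0 is [[0, 0, 0], [0, 0, 0], [0, 0, 2]] of rank 1; hence corank 2.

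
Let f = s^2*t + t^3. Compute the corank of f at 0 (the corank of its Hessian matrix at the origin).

Hessian at 0 has rank 0.

2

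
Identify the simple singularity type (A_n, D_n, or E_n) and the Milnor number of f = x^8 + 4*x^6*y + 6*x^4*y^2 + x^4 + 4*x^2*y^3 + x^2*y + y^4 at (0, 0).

Type D5, Milnor number mu = 5.

The Hessian of f at 0 is [[0, 0], [0, 0]] with rank 0, so corank 2. A Groebner basis of the Jacobian ideal J(f) in C{x,y} is {x^3, x^2/4 + y^3, x*y}; counting standard monomials gives mu = 5. Corank 2; j^3 = x^2*y has shape L^2 M (L != M), so D-series; mu = 5 gives D_5.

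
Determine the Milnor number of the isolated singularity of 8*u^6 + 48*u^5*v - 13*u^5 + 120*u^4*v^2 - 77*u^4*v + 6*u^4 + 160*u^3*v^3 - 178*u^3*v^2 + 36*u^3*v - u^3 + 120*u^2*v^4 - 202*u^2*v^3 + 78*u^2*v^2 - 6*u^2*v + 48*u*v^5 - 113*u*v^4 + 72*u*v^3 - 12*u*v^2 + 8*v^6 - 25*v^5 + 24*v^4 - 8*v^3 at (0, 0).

The Hessian of f at 0 is [[0, 0], [0, 0]] with rank 0, so corank 2. A Groebner basis of the Jacobian ideal J(f) in C{u,v} is {-7*u^2/32 + u*v^3 + 7*u*v^2/8 - 7*u*v/8 + 7*v^3/4 - 7*v^2/8, u^2/8 - u*v^2/2 + u*v/2 + v^4 - v^3 + v^2/2, u^3 - 3*u^2/4 - 9*u*v^2 - 3*u*v - 10*v^3 - 3*v^2, u^2*v + u^2/8 + 7*u*v^2/2 + u*v/2 + 3*v^3 + v^2/2}; counting standard monomials gives mu = 8. Corank 2; j^3 = -(u + 2*v)^3 is a perfect cube, so E-series; the 5-jet and mu = 8 give E_8.

8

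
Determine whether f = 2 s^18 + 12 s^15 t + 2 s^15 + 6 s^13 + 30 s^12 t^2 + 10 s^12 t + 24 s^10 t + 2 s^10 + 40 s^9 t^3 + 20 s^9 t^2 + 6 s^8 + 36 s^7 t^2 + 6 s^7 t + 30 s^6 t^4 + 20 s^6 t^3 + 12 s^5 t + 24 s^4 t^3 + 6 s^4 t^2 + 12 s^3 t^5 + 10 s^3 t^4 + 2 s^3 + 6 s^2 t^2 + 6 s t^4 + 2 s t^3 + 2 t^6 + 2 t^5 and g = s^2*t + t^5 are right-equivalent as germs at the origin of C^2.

No.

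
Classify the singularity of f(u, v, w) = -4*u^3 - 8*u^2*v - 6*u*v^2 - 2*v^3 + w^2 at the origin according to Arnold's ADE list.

D_{4}

The Hessian of f at 0 has rank 1. Corank 2; j^3 = -2*(u + v)*(2*u^2 + 2*u*v + v^2) splits into three distinct lines over C (the quadratic factor has nonzero discriminant), so D_4.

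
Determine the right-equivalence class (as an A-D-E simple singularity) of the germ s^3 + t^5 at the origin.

E_{8}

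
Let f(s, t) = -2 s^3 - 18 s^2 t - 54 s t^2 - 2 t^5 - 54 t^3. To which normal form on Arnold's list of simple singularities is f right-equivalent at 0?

The Hessian of f at 0 is [[0, 0], [0, 0]] with rank 0, so corank 2. A Groebner basis of the Jacobian ideal J(f) in C{s,t} is {t^4, s^2 + 6*s*t + 9*t^2}; counting standard monomials gives mu = 8. Corank 2; j^3 = -2*(s + 3*t)^3 is a perfect cube, so E-series; the 5-jet and mu = 8 give E_8.

E_{8}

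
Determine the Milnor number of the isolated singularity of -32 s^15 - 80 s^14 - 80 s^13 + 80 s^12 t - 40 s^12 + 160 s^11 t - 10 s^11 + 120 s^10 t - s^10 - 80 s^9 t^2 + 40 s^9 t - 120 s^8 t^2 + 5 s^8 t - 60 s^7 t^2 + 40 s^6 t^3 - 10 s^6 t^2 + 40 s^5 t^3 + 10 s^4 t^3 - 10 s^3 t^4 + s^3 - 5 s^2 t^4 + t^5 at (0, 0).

8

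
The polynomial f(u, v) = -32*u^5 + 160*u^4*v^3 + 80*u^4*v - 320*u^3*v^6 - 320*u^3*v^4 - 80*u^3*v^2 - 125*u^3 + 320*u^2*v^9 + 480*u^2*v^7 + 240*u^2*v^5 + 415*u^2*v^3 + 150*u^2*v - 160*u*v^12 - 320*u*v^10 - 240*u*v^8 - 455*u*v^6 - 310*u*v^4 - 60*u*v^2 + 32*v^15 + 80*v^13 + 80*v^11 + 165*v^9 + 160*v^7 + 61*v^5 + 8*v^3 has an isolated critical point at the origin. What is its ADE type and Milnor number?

Type E_8, Milnor number mu = 8.

The Hessian of f at 0 is [[0, 0], [0, 0]] with rank 0, so corank 2. A Groebner basis of the Jacobian ideal J(f) in C{u,v} is {-17*u^2/2 + u*v^3 + 34*u*v/5 - 34*v^2/25, -20*u^2 + 16*u*v + v^4 - 16*v^2/5, u^3 - 12*u*v^2/25 + 16*v^3/125, u^2*v - 4*u*v^2/5 + 4*v^3/25}; counting standard monomials gives mu = 8. Corank 2; j^3 = -(5*u - 2*v)^3 is a perfect cube, so E-series; the 5-jet and mu = 8 give E_8.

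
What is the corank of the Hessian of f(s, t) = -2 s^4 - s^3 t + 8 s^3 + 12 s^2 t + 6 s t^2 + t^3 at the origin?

2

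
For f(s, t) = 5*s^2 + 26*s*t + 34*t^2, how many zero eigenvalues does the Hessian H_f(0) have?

0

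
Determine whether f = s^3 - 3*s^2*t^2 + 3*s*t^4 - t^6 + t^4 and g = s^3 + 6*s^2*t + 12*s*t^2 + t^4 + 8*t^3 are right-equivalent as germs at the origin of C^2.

Yes.

The Hessian of f at 0 is [[0, 0], [0, 0]] with rank 0, so corank 2. A Groebner basis of the Jacobian ideal J(f) in C{s,t} is {s^3, s^2*t, -s^2/2 + s*t^2, t^3}; counting standard monomials gives mu = 6. Corank 2; j^3 = s^3 is a perfect cube, so E-series; the 4-jet and mu = 6 give E_6. The Hessian of g at 0 is [[0, 0], [0, 0]] with rank 0, so corank 2. A Groebner basis of the Jacobian ideal J(g) in C{s,t} is {t^3, s^2 + 4*s*t + 4*t^2}; counting standard monomials gives mu = 6. Corank 2; j^3 = (s + 2*t)^3 is a perfect cube, so E-series; the 4-jet and mu = 6 give E_6. Both have type E_6, hence right-equivalent.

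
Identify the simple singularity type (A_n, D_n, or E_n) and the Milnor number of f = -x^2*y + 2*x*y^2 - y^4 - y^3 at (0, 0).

The Hessian of f at 0 has rank 0. Corank 2; j^3 = -y*(x - y)^2 has shape L^2 M (L != M), so D-series; mu = 5 gives D_5.

Type D_5, Milnor number mu = 5.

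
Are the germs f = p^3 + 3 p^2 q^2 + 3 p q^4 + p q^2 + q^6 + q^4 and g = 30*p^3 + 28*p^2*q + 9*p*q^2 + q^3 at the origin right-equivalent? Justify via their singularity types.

Yes.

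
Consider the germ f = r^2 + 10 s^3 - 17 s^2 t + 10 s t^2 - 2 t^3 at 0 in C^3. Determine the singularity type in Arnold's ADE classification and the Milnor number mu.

Type D_{4}, Milnor number mu = 4.

The Hessian of f at 0 has rank 1. Corank 2; j^3 = (2*s - t)*(5*s^2 - 6*s*t + 2*t^2) splits into three distinct lines over C (the quadratic factor has nonzero discriminant), so D_4.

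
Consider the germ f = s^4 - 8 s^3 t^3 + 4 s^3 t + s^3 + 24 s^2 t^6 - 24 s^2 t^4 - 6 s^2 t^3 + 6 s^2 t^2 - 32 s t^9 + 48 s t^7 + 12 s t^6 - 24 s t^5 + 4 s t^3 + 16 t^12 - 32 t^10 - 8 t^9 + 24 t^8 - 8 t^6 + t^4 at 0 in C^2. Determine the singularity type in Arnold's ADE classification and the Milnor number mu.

Type E_{6}, Milnor number mu = 6.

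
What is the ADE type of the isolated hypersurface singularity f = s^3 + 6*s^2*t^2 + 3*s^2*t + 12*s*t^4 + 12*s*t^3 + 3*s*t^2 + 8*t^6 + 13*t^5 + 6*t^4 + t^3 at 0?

E_8

The Hessian of f at 0 is [[0, 0], [0, 0]] with rank 0, so corank 2. A Groebner basis of the Jacobian ideal J(f) in C{s,t} is {t^4, s^3 + 3*s^2*t - 3*s^2/4 - 3*s*t/2 - 2*t^3 - 3*t^2/4, s^2/4 + s*t^2 + s*t/2 + t^3 + t^2/4}; counting standard monomials gives mu = 8. Corank 2; j^3 = (s + t)^3 is a perfect cube, so E-series; the 5-jet and mu = 8 give E_8.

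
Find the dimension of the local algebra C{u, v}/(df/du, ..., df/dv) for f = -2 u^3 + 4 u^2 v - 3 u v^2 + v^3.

4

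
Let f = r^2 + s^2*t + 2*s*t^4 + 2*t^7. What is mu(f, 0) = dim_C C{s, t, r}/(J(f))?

8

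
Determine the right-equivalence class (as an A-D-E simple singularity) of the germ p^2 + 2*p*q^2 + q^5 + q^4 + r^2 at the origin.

A_{4}

The Hessian of f at 0 has rank 2. Corank 1: A-series; mu = 4 gives A_4.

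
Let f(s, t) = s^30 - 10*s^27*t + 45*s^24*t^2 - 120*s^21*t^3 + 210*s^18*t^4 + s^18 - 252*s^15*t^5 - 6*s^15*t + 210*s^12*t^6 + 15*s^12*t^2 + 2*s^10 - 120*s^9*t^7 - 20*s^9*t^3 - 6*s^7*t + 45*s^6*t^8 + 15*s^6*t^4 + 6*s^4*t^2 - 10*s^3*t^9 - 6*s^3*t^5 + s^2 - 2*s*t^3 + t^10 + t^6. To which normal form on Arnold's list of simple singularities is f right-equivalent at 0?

A9

The Hessian of f at 0 has rank 1. Corank 1: A-series; mu = 9 gives A_9.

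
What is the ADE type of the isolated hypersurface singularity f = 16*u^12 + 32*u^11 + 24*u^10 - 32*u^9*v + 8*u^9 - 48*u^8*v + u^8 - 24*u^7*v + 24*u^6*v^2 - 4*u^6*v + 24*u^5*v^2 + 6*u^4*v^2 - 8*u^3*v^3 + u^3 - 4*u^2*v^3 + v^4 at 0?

The Hessian of f at 0 has rank 0. Corank 2; j^3 = u^3 is a perfect cube, so E-series; the 4-jet and mu = 6 give E_6.

E_{6}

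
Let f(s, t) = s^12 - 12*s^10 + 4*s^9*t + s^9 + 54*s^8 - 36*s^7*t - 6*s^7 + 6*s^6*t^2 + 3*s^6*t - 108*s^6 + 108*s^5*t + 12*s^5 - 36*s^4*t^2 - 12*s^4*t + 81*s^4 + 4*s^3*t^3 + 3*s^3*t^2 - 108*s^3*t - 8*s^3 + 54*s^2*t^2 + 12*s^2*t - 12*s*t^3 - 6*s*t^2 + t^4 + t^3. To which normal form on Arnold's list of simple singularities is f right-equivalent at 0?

The Hessian of f at 0 is [[0, 0], [0, 0]] with rank 0, so corank 2. A Groebner basis of the Jacobian ideal J(f) in C{s,t} is {t^4, s*t^2 - 4*t^3/9, s^2 - s*t + t^2/4}; counting standard monomials gives mu = 6. Corank 2; j^3 = -(2*s - t)^3 is a perfect cube, so E-series; the 4-jet and mu = 6 give E_6.

E6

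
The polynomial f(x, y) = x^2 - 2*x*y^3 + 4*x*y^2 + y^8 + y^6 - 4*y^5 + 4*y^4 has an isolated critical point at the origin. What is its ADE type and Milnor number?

Type A_{7}, Milnor number mu = 7.

The Hessian of f at 0 has rank 1. Corank 1: A-series; mu = 7 gives A_7.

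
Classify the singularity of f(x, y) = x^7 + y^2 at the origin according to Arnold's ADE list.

The Hessian of f at 0 is [[0, 0], [0, 2]] with rank 1, so corank 1. A Groebner basis of the Jacobian ideal J(f) in C{x,y} is {x^6, y}; counting standard monomials gives mu = 6. Corank 1: A-series; mu = 6 gives A_6.

A_6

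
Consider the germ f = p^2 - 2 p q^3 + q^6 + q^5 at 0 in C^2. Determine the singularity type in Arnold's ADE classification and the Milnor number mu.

Type A_{4}, Milnor number mu = 4.

The Hessian of f at 0 has rank 1. Corank 1: A-series; mu = 4 gives A_4.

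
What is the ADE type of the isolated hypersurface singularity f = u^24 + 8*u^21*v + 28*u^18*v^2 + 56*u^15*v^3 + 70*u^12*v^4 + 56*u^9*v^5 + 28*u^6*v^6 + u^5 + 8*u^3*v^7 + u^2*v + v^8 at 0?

D_{9}

The Hessian of f at 0 has rank 0. Corank 2; j^3 = u^2*v has shape L^2 M (L != M), so D-series; mu = 9 gives D_9.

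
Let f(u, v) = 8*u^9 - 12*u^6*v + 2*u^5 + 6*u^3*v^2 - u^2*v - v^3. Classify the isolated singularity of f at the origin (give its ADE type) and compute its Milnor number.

Type D_{4}, Milnor number mu = 4.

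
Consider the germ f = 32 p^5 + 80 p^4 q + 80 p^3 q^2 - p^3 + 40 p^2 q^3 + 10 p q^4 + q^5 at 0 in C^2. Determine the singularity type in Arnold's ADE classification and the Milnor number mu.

The Hessian of f at 0 has rank 0. Corank 2; j^3 = -p^3 is a perfect cube, so E-series; the 5-jet and mu = 8 give E_8.

Type E_8, Milnor number mu = 8.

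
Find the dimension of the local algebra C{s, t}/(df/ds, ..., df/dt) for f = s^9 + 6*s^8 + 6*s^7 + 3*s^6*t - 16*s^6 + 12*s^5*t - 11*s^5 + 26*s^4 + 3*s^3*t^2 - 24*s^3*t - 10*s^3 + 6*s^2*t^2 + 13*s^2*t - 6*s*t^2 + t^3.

4

The Hessian of f at 0 has rank 0. Corank 2; j^3 = -(2*s - t)*(5*s^2 - 4*s*t + t^2) splits into three distinct lines over C (the quadratic factor has nonzero discriminant), so D_4.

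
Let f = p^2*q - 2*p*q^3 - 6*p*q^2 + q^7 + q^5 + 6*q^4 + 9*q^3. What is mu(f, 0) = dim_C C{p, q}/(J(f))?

8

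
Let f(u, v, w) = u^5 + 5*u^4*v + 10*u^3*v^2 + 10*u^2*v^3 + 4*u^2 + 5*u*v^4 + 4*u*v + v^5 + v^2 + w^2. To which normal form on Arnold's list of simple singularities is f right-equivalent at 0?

A_{4}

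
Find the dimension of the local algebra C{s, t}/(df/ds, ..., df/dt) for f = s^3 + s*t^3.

7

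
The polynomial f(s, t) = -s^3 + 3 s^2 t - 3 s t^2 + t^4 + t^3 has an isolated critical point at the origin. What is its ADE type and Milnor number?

Type E6, Milnor number mu = 6.

The Hessian of f at 0 has rank 0. Corank 2; j^3 = -(s - t)^3 is a perfect cube, so E-series; the 4-jet and mu = 6 give E_6.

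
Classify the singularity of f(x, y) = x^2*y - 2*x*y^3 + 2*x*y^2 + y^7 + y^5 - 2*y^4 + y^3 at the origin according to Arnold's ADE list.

D8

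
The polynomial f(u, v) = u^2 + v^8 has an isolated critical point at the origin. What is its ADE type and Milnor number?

The Hessian of f at 0 has rank 1. Corank 1: A-series; mu = 7 gives A_7.

Type A7, Milnor number mu = 7.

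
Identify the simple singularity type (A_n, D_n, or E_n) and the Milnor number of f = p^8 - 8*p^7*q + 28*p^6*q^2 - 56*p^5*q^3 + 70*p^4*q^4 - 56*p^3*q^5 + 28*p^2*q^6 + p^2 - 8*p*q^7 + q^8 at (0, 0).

The Hessian of f at 0 is [[2, 0], [0, 0]] with rank 1, so corank 1. A Groebner basis of the Jacobian ideal J(f) in C{p,q} is {q^7, p}; counting standard monomials gives mu = 7. Corank 1: A-series; mu = 7 gives A_7.

Type A_7, Milnor number mu = 7.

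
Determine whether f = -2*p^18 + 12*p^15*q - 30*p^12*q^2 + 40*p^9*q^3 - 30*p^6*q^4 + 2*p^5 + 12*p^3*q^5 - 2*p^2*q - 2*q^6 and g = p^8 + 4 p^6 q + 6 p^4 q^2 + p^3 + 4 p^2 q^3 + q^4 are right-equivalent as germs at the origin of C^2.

The Hessian of f at 0 is [[0, 0], [0, 0]] with rank 0, so corank 2. A Groebner basis of the Jacobian ideal J(f) in C{p,q} is {p^2/6 + q^5, p^3, p*q}; counting standard monomials gives mu = 7. Corank 2; j^3 = -2*p^2*q has shape L^2 M (L != M), so D-series; mu = 7 gives D_7. The Hessian of g at 0 is [[0, 0], [0, 0]] with rank 0, so corank 2. A Groebner basis of the Jacobian ideal J(g) in C{p,q} is {q^3, p^2}; counting standard monomials gives mu = 6. Corank 2; j^3 = p^3 is a perfect cube, so E-series; the 4-jet and mu = 6 give E_6. f is D_7 but g is E_6, hence not right-equivalent.

No.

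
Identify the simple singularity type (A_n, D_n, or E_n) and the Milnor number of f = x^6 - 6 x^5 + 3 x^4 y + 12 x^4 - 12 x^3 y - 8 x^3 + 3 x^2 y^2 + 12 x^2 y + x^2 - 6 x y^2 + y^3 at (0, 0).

The Hessian of f at 0 has rank 1. Corank 1: A-series; mu = 2 gives A_2.

Type A2, Milnor number mu = 2.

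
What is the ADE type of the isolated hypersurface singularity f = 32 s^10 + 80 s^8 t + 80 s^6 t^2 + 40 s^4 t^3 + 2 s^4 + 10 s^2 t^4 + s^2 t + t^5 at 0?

D6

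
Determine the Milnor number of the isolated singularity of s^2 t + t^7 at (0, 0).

The Hessian of f at 0 is [[0, 0], [0, 0]] with rank 0, so corank 2. A Groebner basis of the Jacobian ideal J(f) in C{s,t} is {s^2/7 + t^6, s^3, s*t}; counting standard monomials gives mu = 8. Corank 2; j^3 = s^2*t has shape L^2 M (L != M), so D-series; mu = 8 gives D_8.

8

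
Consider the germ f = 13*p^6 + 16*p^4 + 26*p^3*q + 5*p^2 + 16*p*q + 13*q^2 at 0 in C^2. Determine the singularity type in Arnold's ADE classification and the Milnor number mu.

Type A_1, Milnor number mu = 1.

The Hessian of f at 0 has rank 2. Corank 0: nondegenerate Morse point, so A_1.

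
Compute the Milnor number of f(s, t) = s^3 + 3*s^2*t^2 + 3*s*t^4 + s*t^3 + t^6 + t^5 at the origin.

The Hessian of f at 0 has rank 0. Corank 2; j^3 = s^3 is a perfect cube, so E-series; the 4-jet and mu = 7 give E_7.

7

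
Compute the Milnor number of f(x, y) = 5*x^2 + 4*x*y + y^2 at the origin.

1

The Hessian of f at 0 has rank 2. Corank 0: nondegenerate Morse point, so A_1.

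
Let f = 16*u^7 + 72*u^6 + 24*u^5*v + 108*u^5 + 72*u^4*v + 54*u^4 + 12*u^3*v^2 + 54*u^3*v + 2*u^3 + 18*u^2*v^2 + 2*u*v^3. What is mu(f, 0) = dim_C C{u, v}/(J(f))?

The Hessian of f at 0 has rank 0. Corank 2; j^3 = 2*u^3 is a perfect cube, so E-series; the 4-jet and mu = 7 give E_7.

7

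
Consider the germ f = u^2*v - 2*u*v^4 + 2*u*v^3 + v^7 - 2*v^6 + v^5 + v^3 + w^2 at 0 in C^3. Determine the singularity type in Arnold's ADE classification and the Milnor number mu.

Type D4, Milnor number mu = 4.

The Hessian of f at 0 is [[0, 0, 0], [0, 0, 0], [0, 0, 2]] with rank 1, so corank 2. A Groebner basis of the Jacobian ideal J(f) in C{u,v,w} is {v^3, u^2 + 3*v^2, u*v, w}; counting standard monomials gives mu = 4. Corank 2; j^3 = v*(u^2 + v^2) splits into three distinct lines over C (the quadratic factor has nonzero discriminant), so D_4.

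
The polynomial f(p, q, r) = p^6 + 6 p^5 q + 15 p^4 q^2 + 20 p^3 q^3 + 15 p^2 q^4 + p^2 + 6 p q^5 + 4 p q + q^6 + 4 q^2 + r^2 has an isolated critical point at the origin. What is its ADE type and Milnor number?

Type A_{5}, Milnor number mu = 5.

The Hessian of f at 0 is [[2, 4, 0], [4, 8, 0], [0, 0, 2]] with rank 2, so corank 1. A Groebner basis of the Jacobian ideal J(f) in C{p,q,r} is {q^5, p + 2*q, r}; counting standard monomials gives mu = 5. Corank 1: A-series; mu = 5 gives A_5.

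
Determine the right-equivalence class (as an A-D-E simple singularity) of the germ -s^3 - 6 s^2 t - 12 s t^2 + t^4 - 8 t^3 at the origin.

E_{6}

The Hessian of f at 0 is [[0, 0], [0, 0]] with rank 0, so corank 2. A Groebner basis of the Jacobian ideal J(f) in C{s,t} is {t^3, s^2 + 4*s*t + 4*t^2}; counting standard monomials gives mu = 6. Corank 2; j^3 = -(s + 2*t)^3 is a perfect cube, so E-series; the 4-jet and mu = 6 give E_6.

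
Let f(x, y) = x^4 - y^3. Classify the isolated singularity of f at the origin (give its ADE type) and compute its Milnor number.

The Hessian of f at 0 is [[0, 0], [0, 0]] with rank 0, so corank 2. A Groebner basis of the Jacobian ideal J(f) in C{x,y} is {x^3, y^2}; counting standard monomials gives mu = 6. Corank 2; j^3 = -y^3 is a perfect cube, so E-series; the 4-jet and mu = 6 give E_6.

Type E_{6}, Milnor number mu = 6.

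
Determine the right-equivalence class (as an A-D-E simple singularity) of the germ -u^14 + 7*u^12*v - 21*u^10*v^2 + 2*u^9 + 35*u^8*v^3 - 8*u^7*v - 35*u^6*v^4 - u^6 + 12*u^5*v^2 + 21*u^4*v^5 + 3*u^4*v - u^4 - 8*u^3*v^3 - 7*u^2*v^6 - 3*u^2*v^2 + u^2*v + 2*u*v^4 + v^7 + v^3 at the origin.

D_{4}

The Hessian of f at 0 has rank 0. Corank 2; j^3 = v*(u^2 + v^2) splits into three distinct lines over C (the quadratic factor has nonzero discriminant), so D_4.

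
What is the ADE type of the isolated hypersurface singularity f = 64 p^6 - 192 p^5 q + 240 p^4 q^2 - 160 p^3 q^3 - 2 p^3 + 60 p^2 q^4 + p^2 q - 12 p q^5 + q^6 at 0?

D7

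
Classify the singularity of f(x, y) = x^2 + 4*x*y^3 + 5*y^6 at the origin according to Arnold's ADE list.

A_5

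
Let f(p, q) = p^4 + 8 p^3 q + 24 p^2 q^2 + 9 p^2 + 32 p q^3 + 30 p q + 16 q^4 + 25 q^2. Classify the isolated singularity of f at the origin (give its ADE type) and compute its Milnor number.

The Hessian of f at 0 is [[18, 30], [30, 50]] with rank 1, so corank 1. A Groebner basis of the Jacobian ideal J(f) in C{p,q} is {q^3, p + 5*q/3}; counting standard monomials gives mu = 3. Corank 1: A-series; mu = 3 gives A_3.

Type A_3, Milnor number mu = 3.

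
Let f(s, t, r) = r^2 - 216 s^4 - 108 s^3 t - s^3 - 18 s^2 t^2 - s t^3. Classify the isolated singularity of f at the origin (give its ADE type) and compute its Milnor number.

The Hessian of f at 0 has rank 1. Corank 2; j^3 = -s^3 is a perfect cube, so E-series; the 4-jet and mu = 7 give E_7.

Type E7, Milnor number mu = 7.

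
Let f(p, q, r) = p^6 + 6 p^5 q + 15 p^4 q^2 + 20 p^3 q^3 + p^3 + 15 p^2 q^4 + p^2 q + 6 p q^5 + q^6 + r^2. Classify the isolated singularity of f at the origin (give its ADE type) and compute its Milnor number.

Type D_7, Milnor number mu = 7.

The Hessian of f at 0 is [[0, 0, 0], [0, 0, 0], [0, 0, 2]] with rank 1, so corank 2. A Groebner basis of the Jacobian ideal J(f) in C{p,q,r} is {-p*q/6 + q^5, p*q^2, p^2 + p*q, r}; counting standard monomials gives mu = 7. Corank 2; j^3 = p^2*(p + q) has shape L^2 M (L != M), so D-series; mu = 7 gives D_7.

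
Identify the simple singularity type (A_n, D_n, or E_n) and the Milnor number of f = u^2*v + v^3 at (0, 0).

The Hessian of f at 0 is [[0, 0], [0, 0]] with rank 0, so corank 2. A Groebner basis of the Jacobian ideal J(f) in C{u,v} is {v^3, u^2 + 3*v^2, u*v}; counting standard monomials gives mu = 4. Corank 2; j^3 = v*(u^2 + v^2) splits into three distinct lines over C (the quadratic factor has nonzero discriminant), so D_4.

Type D4, Milnor number mu = 4.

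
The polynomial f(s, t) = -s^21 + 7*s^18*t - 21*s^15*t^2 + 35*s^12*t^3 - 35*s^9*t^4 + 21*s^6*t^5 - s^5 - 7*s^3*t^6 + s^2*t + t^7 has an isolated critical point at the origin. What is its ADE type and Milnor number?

The Hessian of f at 0 has rank 0. Corank 2; j^3 = s^2*t has shape L^2 M (L != M), so D-series; mu = 8 gives D_8.

Type D_{8}, Milnor number mu = 8.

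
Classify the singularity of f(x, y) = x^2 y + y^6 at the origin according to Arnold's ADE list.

The Hessian of f at 0 has rank 0. Corank 2; j^3 = x^2*y has shape L^2 M (L != M), so D-series; mu = 7 gives D_7.

D_7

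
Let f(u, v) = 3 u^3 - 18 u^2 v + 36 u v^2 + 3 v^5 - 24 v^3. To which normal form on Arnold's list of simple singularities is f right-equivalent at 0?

E_{8}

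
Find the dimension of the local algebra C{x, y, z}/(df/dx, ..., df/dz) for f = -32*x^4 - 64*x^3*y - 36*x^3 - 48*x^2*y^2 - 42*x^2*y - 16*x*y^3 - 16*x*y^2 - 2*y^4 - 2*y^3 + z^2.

5

The Hessian of f at 0 is [[0, 0, 0], [0, 0, 0], [0, 0, 2]] with rank 1, so corank 2. A Groebner basis of the Jacobian ideal J(f) in C{x,y,z} is {x*y^2 + 27*x*y/8 + 9*y^2/8, -81*x*y/8 + y^3 - 27*y^2/8, x^2 + 5*x*y/6 + y^2/6, z}; counting standard monomials gives mu = 5. Corank 2; j^3 = -2*(2*x + y)*(3*x + y)^2 has shape L^2 M (L != M), so D-series; mu = 5 gives D_5.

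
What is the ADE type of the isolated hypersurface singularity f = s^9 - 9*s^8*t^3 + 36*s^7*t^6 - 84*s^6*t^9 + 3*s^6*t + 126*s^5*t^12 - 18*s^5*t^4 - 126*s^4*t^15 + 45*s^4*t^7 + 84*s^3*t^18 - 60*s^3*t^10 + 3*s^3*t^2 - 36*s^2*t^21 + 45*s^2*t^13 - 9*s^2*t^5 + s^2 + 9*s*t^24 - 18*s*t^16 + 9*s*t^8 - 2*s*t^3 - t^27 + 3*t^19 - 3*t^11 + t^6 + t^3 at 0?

The Hessian of f at 0 has rank 1. Corank 1: A-series; mu = 2 gives A_2.

A_{2}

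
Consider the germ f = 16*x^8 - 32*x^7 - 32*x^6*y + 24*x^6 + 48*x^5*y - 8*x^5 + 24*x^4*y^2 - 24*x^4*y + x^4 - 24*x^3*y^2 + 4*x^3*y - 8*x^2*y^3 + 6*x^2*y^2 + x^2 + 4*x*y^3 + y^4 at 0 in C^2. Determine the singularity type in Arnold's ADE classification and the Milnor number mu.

The Hessian of f at 0 is [[2, 0], [0, 0]] with rank 1, so corank 1. A Groebner basis of the Jacobian ideal J(f) in C{x,y} is {y^3, x}; counting standard monomials gives mu = 3. Corank 1: A-series; mu = 3 gives A_3.

Type A3, Milnor number mu = 3.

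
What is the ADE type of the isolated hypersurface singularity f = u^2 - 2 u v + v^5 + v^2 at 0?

A4

The Hessian of f at 0 has rank 1. Corank 1: A-series; mu = 4 gives A_4.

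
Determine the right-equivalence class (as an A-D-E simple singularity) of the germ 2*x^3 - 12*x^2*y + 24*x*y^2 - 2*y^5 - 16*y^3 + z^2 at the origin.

The Hessian of f at 0 has rank 1. Corank 2; j^3 = 2*(x - 2*y)^3 is a perfect cube, so E-series; the 5-jet and mu = 8 give E_8.

E8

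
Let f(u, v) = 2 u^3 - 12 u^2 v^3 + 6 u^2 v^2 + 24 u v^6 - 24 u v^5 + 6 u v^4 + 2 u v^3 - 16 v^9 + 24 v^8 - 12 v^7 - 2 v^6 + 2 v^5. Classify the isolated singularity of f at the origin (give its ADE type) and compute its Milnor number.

Type E7, Milnor number mu = 7.

The Hessian of f at 0 is [[0, 0], [0, 0]] with rank 0, so corank 2. A Groebner basis of the Jacobian ideal J(f) in C{u,v} is {-u^2 + v^4 - v^3/3, u^3, u^2*v + u^2/3 + v^3/9, u^2 + u*v^2 + v^3/3}; counting standard monomials gives mu = 7. Corank 2; j^3 = 2*u^3 is a perfect cube, so E-series; the 4-jet and mu = 7 give E_7.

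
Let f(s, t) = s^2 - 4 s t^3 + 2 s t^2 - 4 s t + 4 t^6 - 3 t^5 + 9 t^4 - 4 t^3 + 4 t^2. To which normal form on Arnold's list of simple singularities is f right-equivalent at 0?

A_4

The Hessian of f at 0 is [[2, -4], [-4, 8]] with rank 1, so corank 1. A Groebner basis of the Jacobian ideal J(f) in C{s,t} is {-s/2 + t^3 - t^2/2 + t, s^2 + 2*s - 2*t^2 - 4*t, s*t + s/2 - 3*t^2/2 - t}; counting standard monomials gives mu = 4. Corank 1: A-series; mu = 4 gives A_4.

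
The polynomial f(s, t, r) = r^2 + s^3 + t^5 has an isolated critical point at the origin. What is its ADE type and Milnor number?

Type E_8, Milnor number mu = 8.

The Hessian of f at 0 has rank 1. Corank 2; j^3 = s^3 is a perfect cube, so E-series; the 5-jet and mu = 8 give E_8.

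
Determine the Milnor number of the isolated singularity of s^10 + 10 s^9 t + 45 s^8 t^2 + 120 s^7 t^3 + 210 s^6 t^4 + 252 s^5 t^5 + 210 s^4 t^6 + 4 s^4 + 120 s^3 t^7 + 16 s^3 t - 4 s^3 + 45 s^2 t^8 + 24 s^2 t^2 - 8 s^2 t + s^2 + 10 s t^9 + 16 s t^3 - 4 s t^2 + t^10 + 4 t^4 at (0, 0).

The Hessian of f at 0 has rank 1. Corank 1: A-series; mu = 9 gives A_9.

9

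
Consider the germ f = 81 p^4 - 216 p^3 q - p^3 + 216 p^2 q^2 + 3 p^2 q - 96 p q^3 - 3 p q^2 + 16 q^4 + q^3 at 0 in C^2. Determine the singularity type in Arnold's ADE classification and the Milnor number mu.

The Hessian of f at 0 is [[0, 0], [0, 0]] with rank 0, so corank 2. A Groebner basis of the Jacobian ideal J(f) in C{p,q} is {q^4, p*q^2 - 8*q^3/9, p^2 - 2*p*q + q^2}; counting standard monomials gives mu = 6. Corank 2; j^3 = -(p - q)^3 is a perfect cube, so E-series; the 4-jet and mu = 6 give E_6.

Type E_6, Milnor number mu = 6.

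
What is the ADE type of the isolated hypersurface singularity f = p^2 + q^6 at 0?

The Hessian of f at 0 has rank 1. Corank 1: A-series; mu = 5 gives A_5.

A_{5}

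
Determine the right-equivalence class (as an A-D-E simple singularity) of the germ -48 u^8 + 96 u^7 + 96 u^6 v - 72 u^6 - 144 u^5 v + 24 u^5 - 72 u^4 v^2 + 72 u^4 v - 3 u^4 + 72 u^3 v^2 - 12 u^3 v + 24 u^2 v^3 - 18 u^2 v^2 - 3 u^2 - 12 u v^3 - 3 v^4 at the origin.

The Hessian of f at 0 is [[-6, 0], [0, 0]] with rank 1, so corank 1. A Groebner basis of the Jacobian ideal J(f) in C{u,v} is {v^3, u}; counting standard monomials gives mu = 3. Corank 1: A-series; mu = 3 gives A_3.

A_3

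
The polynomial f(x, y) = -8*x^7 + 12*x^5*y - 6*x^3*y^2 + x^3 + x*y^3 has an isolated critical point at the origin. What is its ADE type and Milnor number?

The Hessian of f at 0 is [[0, 0], [0, 0]] with rank 0, so corank 2. A Groebner basis of the Jacobian ideal J(f) in C{x,y} is {x^3, x*y^2, 3*x^2 + y^3}; counting standard monomials gives mu = 7. Corank 2; j^3 = x^3 is a perfect cube, so E-series; the 4-jet and mu = 7 give E_7.

Type E7, Milnor number mu = 7.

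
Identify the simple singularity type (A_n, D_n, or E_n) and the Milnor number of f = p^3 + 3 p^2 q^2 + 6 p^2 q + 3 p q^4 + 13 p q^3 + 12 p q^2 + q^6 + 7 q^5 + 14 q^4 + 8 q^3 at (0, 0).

Type E7, Milnor number mu = 7.

The Hessian of f at 0 has rank 0. Corank 2; j^3 = (p + 2*q)^3 is a perfect cube, so E-series; the 4-jet and mu = 7 give E_7.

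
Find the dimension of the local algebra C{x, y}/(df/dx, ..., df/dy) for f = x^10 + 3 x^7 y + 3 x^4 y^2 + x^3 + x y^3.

7

The Hessian of f at 0 is [[0, 0], [0, 0]] with rank 0, so corank 2. A Groebner basis of the Jacobian ideal J(f) in C{x,y} is {x^3, x*y^2, 3*x^2 + y^3}; counting standard monomials gives mu = 7. Corank 2; j^3 = x^3 is a perfect cube, so E-series; the 4-jet and mu = 7 give E_7.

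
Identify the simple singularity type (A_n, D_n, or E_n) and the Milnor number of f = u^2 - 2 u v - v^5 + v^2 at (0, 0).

The Hessian of f at 0 is [[2, -2], [-2, 2]] with rank 1, so corank 1. A Groebner basis of the Jacobian ideal J(f) in C{u,v} is {v^4, u - v}; counting standard monomials gives mu = 4. Corank 1: A-series; mu = 4 gives A_4.

Type A_{4}, Milnor number mu = 4.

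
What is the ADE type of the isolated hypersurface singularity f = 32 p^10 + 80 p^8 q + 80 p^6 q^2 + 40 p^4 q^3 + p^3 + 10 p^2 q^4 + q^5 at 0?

E_8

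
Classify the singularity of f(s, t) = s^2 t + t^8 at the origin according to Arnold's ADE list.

The Hessian of f at 0 has rank 0. Corank 2; j^3 = s^2*t has shape L^2 M (L != M), so D-series; mu = 9 gives D_9.

D9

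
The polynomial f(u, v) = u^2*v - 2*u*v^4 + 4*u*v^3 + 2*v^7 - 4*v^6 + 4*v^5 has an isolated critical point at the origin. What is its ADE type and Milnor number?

Type D_{8}, Milnor number mu = 8.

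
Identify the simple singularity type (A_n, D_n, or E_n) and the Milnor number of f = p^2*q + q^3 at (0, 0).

Type D4, Milnor number mu = 4.

The Hessian of f at 0 has rank 0. Corank 2; j^3 = q*(p^2 + q^2) splits into three distinct lines over C (the quadratic factor has nonzero discriminant), so D_4.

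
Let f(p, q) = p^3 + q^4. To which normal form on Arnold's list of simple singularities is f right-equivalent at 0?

E6

The Hessian of f at 0 has rank 0. Corank 2; j^3 = p^3 is a perfect cube, so E-series; the 4-jet and mu = 6 give E_6.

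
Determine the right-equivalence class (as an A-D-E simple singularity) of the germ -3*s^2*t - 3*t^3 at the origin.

The Hessian of f at 0 is [[0, 0], [0, 0]] with rank 0, so corank 2. A Groebner basis of the Jacobian ideal J(f) in C{s,t} is {t^3, s^2 + 3*t^2, s*t}; counting standard monomials gives mu = 4. Corank 2; j^3 = -3*t*(s^2 + t^2) splits into three distinct lines over C (the quadratic factor has nonzero discriminant), so D_4.

D_4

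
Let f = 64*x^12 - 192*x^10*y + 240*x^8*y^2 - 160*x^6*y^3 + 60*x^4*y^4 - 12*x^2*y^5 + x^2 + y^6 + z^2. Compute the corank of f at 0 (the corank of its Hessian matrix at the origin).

1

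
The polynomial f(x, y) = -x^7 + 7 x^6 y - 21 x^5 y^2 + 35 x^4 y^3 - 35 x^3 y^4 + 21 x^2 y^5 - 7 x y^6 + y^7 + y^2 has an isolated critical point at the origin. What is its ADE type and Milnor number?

The Hessian of f at 0 has rank 1. Corank 1: A-series; mu = 6 gives A_6.

Type A_{6}, Milnor number mu = 6.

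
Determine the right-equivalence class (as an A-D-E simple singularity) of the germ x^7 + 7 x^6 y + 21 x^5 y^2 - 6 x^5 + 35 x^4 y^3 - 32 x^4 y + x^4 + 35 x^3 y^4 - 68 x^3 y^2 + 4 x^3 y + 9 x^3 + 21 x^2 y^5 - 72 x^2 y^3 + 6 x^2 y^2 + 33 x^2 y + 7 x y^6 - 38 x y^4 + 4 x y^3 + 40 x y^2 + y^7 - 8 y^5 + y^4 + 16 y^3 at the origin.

The Hessian of f at 0 is [[0, 0], [0, 0]] with rank 0, so corank 2. A Groebner basis of the Jacobian ideal J(f) in C{x,y} is {x*y^2 + 27*x*y + 36*y^2, -81*x*y/4 + y^3 - 27*y^2, x^2 + 7*x*y/3 + 4*y^2/3}; counting standard monomials gives mu = 5. Corank 2; j^3 = (x + y)*(3*x + 4*y)^2 has shape L^2 M (L != M), so D-series; mu = 5 gives D_5.

D5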